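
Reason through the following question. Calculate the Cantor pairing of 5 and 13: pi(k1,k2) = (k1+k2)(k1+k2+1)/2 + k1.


k1 + k2 = 18
(k1+k2)(k1+k2+1)/2 = 18 * 19 / 2 = 171
pi = 171 + 5 = 176

176


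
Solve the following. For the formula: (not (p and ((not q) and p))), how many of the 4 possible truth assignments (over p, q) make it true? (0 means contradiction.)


Check all 4 assignments:
p=0, q=0: 1
p=0, q=1: 1
p=1, q=0: 0
p=1, q=1: 1
Count of True = 3

3


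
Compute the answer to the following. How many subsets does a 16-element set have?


The power set of a set with n elements has 2^n elements.
|P(S)| = 2^16 = 65536

65536


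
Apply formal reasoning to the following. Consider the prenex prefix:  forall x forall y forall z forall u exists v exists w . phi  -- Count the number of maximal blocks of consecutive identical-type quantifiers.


Quantifier-type sequence: A A A A E E  (A=forall, E=exists)
Group into maximal same-type runs:
  Ax4 | Ex2
Number of blocks = 2

2


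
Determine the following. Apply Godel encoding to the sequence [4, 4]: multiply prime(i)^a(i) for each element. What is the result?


Encode each element as an exponent of the corresponding prime:
  2^4 = 16
  3^4 = 81
Product = 16 * 81 = 1296

1296


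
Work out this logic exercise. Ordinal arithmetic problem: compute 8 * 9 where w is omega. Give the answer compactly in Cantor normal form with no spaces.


Compute 8 * 9.
Ordinal * is associative and left-distributive over +, but NOT commutative; for finite n>1, n*w = w but w*n stays w*n.
Both finite; ordinal * agrees with natural *: 8 * 9 = 72.
Result = 72

72


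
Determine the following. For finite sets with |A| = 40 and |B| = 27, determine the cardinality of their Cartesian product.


The Cartesian product A x B contains all ordered pairs (a, b).
|A x B| = |A| * |B| = 40 * 27 = 1080

1080


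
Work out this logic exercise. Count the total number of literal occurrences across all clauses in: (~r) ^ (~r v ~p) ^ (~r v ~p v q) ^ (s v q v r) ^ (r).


Counting literals in each clause:
Clause 1: 1 literal(s)
Clause 2: 2 literal(s)
Clause 3: 3 literal(s)
Clause 4: 3 literal(s)
Clause 5: 1 literal(s)
Total = 10

10


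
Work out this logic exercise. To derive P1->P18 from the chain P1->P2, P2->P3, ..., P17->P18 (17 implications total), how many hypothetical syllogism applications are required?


With 17 implications in a chain connecting 18 propositions:
P1->P2, P2->P3, ..., P17->P18
Steps needed = (number of implications) - 1 = 17 - 1 = 16

16


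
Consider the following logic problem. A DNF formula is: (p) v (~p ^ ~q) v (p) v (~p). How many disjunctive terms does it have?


A DNF formula is a disjunction of terms (conjunctions).
Terms are separated by v.
Counting the disjuncts: 4 terms.

4


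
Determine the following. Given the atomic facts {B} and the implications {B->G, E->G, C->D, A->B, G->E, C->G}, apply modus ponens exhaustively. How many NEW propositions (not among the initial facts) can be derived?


Initial facts: {B}
Apply modus ponens to closure:
  B and B->G  =>  G
  G and G->E  =>  E
Final known: {B, E, G}
New propositions: {E, G}
Count = 2

2


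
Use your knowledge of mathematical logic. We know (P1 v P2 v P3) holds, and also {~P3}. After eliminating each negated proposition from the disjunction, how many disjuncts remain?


Original disjuncts (3): P1, P2, P3
Negated (eliminate): ~P3
Remaining disjuncts: P1, P2
Count = 3 - 1 = 2

2


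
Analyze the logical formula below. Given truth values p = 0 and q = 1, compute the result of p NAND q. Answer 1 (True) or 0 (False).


p = 0, q = 1
Operation: p NAND q
Evaluate: 0 NAND 1 = 1

1


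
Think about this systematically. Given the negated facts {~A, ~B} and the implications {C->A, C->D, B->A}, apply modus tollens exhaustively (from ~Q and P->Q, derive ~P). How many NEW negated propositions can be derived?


Initial negated facts: {~A, ~B}
Apply modus tollens to closure:
  ~A and C->A  =>  ~C
Final negated: {~A, ~B, ~C}
New negations: {~C}
Count = 1

1


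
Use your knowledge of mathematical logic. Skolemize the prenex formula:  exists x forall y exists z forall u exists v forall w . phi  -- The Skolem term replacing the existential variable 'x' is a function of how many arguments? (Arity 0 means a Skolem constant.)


Quantifier prefix: exists x forall y exists z forall u exists v forall w
'x' is existentially quantified at position 1.
No universal quantifiers precede it.
Skolem function arity = 0 (a Skolem constant)

0


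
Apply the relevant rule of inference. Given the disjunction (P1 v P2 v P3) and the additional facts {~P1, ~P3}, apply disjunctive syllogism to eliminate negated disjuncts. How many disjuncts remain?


Original disjuncts (3): P1, P2, P3
Negated (eliminate): ~P1, ~P3
Remaining disjuncts: P2
Count = 3 - 2 = 1

1


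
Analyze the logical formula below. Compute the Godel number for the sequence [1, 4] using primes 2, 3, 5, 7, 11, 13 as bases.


Encode each element as an exponent of the corresponding prime:
  2^1 = 2
  3^4 = 81
Product = 2 * 81 = 162

162


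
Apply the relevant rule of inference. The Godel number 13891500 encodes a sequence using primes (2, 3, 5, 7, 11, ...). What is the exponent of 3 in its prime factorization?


Factorize 13891500 by dividing by 3 repeatedly.
Division steps: 3 divides 13891500 exactly 4 time(s).
Exponent of 3 = 4

4


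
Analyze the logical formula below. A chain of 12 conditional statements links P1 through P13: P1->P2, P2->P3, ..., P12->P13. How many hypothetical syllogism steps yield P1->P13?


With 12 implications in a chain connecting 13 propositions:
P1->P2, P2->P3, ..., P12->P13
Steps needed = (number of implications) - 1 = 12 - 1 = 11

11


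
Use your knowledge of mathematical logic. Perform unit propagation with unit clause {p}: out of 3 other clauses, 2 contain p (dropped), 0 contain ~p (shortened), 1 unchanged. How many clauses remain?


Satisfied (removed): 2
Shortened (remain): 0
Unchanged (remain): 1
Remaining = 0 + 1 = 1

1


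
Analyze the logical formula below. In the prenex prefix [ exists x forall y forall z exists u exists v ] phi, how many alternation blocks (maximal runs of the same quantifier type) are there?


Quantifier-type sequence: E A A E E  (A=forall, E=exists)
Group into maximal same-type runs:
  Ex1 | Ax2 | Ex2
Number of blocks = 3

3


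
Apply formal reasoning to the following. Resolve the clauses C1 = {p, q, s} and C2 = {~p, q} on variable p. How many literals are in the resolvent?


Remove p from C1 and ~p from C2.
C1 remainder: {q, s}
C2 remainder: {q}
Union (resolvent): {q, s}
Resolvent has 2 literal(s).

2


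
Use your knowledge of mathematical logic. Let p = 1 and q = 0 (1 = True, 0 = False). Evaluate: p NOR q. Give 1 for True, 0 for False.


p = 1, q = 0
Operation: p NOR q
Evaluate: 1 NOR 0 = 0

0


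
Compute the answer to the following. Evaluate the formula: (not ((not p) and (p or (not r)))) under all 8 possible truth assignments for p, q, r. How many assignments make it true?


Check all 8 assignments:
p=0, q=0, r=0: 0
p=0, q=0, r=1: 1
p=0, q=1, r=0: 0
p=0, q=1, r=1: 1
p=1, q=0, r=0: 1
p=1, q=0, r=1: 1
p=1, q=1, r=0: 1
p=1, q=1, r=1: 1
Count of True = 6

6


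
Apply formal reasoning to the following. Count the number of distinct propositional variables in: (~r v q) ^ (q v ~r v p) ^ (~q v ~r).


Identify each variable that appears in the formula.
Variables found: p, q, r
Count = 3

3


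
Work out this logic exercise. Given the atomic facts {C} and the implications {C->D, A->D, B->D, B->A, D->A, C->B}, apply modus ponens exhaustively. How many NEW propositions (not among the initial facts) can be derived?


Initial facts: {C}
Apply modus ponens to closure:
  C and C->D  =>  D
  D and D->A  =>  A
  C and C->B  =>  B
Final known: {A, B, C, D}
New propositions: {A, B, D}
Count = 3

3


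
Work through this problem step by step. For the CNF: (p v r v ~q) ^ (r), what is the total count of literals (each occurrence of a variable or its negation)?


Counting literals in each clause:
Clause 1: 3 literal(s)
Clause 2: 1 literal(s)
Total = 4

4


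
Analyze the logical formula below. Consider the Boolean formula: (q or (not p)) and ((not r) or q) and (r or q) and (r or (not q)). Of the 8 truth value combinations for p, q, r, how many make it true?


Evaluate all 8 assignments for p, q, r:
p=0, q=0, r=0: 0
p=0, q=0, r=1: 0
p=0, q=1, r=0: 0
p=0, q=1, r=1: 1
p=1, q=0, r=0: 0
p=1, q=0, r=1: 0
p=1, q=1, r=0: 0
p=1, q=1, r=1: 1
Satisfying count = 2

2


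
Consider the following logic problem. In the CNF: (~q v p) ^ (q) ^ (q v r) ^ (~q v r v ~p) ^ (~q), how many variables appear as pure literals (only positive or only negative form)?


Check each variable for pure literal status:
p: mixed (not pure)
q: mixed (not pure)
r: pure positive
Pure literal count = 1

1


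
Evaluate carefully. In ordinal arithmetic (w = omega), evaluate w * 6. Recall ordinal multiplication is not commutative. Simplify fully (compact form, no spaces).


Compute w * 6.
Ordinal * is associative and left-distributive over +, but NOT commutative; for finite n>1, n*w = w but w*n stays w*n.
w * 6 means 6 copies of w concatenated: w*6.
Result = w*6

w*6


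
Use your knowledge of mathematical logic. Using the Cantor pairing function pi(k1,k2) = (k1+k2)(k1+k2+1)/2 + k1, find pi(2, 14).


k1 + k2 = 16
(k1+k2)(k1+k2+1)/2 = 16 * 17 / 2 = 136
pi = 136 + 2 = 138

138


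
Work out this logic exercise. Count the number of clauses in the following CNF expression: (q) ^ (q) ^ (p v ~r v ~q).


A CNF formula is a conjunction of clauses.
Clauses are separated by ^.
Counting the conjuncts: 3 clauses.

3


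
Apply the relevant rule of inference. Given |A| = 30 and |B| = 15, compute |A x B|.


The Cartesian product A x B contains all ordered pairs (a, b).
|A x B| = |A| * |B| = 30 * 15 = 450

450


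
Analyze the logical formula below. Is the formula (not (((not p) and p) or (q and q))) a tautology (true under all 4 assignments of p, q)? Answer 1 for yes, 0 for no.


Check all 4 assignments:
p=0, q=0: 1
p=0, q=1: 0
p=1, q=0: 1
p=1, q=1: 0
Satisfying count = 2/4.
Tautology iff count = 4: no.

0


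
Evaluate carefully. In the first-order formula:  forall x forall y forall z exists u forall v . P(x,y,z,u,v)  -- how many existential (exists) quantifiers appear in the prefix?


Quantifier prefix: forall x forall y forall z exists u forall v
Mark each quantifier type:
  U U U E U
Universal count = 4, Existential count = 1
Asked for existential (exists) quantifiers: 1

1


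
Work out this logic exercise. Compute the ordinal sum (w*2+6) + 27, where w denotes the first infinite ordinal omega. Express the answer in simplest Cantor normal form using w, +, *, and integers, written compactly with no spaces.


Compute (w*2+6) + 27.
Ordinal + is associative but NOT commutative; for finite n>0, n + w = w but w + n stays w+n.
By associativity: (w*2+6) + 27 = w*2 + (6+27) = w*2+33.
Result = w*2+33

w*2+33


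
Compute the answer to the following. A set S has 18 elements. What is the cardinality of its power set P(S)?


The power set of a set with n elements has 2^n elements.
|P(S)| = 2^18 = 262144

262144


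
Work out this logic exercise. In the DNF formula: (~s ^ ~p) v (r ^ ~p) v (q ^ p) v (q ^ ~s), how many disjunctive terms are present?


A DNF formula is a disjunction of terms (conjunctions).
Terms are separated by v.
Counting the disjuncts: 4 terms.

4


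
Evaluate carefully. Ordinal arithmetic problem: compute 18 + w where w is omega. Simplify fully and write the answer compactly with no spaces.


Compute 18 + w.
Ordinal + is associative but NOT commutative; for finite n>0, n + w = w but w + n stays w+n.
Any finite left addend is absorbed by w on the right: 18 + w = w.
Result = w

w


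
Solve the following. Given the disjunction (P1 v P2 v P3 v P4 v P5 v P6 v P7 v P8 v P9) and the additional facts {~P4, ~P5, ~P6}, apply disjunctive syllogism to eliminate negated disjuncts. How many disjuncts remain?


Original disjuncts (9): P1, P2, P3, P4, P5, P6, P7, P8, P9
Negated (eliminate): ~P4, ~P5, ~P6
Remaining disjuncts: P1, P2, P3, P7, P8, P9
Count = 9 - 3 = 6

6


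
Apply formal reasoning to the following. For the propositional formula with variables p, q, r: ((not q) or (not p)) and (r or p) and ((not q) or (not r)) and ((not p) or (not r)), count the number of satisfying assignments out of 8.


Evaluate all 8 assignments for p, q, r:
p=0, q=0, r=0: 0
p=0, q=0, r=1: 1
p=0, q=1, r=0: 0
p=0, q=1, r=1: 0
p=1, q=0, r=0: 1
p=1, q=0, r=1: 0
p=1, q=1, r=0: 0
p=1, q=1, r=1: 0
Satisfying count = 2

2


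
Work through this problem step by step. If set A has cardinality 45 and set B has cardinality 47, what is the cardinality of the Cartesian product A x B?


The Cartesian product A x B contains all ordered pairs (a, b).
|A x B| = |A| * |B| = 45 * 47 = 2115

2115


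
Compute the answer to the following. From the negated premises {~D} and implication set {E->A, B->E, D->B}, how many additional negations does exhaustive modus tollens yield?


Initial negated facts: {~D}
Apply modus tollens to closure:
  (no implication fires)
Final negated: {~D}
New negations: {(none)}
Count = 0

0


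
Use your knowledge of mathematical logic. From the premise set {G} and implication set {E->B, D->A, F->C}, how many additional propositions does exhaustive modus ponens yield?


Initial facts: {G}
Apply modus ponens to closure:
  (no implication fires)
Final known: {G}
New propositions: {(none)}
Count = 0

0


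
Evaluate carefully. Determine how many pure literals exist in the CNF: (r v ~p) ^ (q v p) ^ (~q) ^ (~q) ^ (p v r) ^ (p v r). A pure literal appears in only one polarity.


Check each variable for pure literal status:
p: mixed (not pure)
q: mixed (not pure)
r: pure positive
Pure literal count = 1

1


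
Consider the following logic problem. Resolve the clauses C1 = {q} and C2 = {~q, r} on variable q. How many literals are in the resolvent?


Remove q from C1 and ~q from C2.
C1 remainder: {}
C2 remainder: {r}
Union (resolvent): {r}
Resolvent has 1 literal(s).

1


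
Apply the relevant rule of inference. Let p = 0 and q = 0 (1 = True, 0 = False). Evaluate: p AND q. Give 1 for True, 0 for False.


p = 0, q = 0
Operation: p AND q
Evaluate: 0 AND 0 = 0

0


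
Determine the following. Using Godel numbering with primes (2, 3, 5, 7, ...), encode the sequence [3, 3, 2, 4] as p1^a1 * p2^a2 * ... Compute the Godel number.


Encode each element as an exponent of the corresponding prime:
  2^3 = 8
  3^3 = 27
  5^2 = 25
  7^4 = 2401
Product = 8 * 27 * 25 * 2401 = 12965400

12965400


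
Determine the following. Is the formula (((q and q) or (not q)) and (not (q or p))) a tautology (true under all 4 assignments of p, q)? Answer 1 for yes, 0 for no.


Check all 4 assignments:
p=0, q=0: 1
p=0, q=1: 0
p=1, q=0: 0
p=1, q=1: 0
Satisfying count = 1/4.
Tautology iff count = 4: no.

0


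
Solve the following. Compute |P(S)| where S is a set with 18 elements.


The power set of a set with n elements has 2^n elements.
|P(S)| = 2^18 = 262144

262144


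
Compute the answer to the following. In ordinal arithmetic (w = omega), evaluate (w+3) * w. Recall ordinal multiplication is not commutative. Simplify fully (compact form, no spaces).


Compute (w+3) * w.
Ordinal * is associative and left-distributive over +, but NOT commutative; for finite n>1, n*w = w but w*n stays w*n.
(w+3) * w = sup{(w+3)*k : k<w} = sup{w*k+3} = w^2 (the +3 tail is absorbed in the limit).
Result = w^2

w^2


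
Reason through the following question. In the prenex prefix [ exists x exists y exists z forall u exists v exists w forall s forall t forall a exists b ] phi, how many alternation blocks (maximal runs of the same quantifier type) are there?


Quantifier-type sequence: E E E A E E A A A E  (A=forall, E=exists)
Group into maximal same-type runs:
  Ex3 | Ax1 | Ex2 | Ax3 | Ex1
Number of blocks = 5

5


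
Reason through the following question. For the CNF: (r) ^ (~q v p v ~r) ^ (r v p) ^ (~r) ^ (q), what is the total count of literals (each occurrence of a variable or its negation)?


Counting literals in each clause:
Clause 1: 1 literal(s)
Clause 2: 3 literal(s)
Clause 3: 2 literal(s)
Clause 4: 1 literal(s)
Clause 5: 1 literal(s)
Total = 8

8


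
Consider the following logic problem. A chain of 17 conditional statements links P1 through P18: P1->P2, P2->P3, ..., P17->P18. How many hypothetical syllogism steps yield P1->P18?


With 17 implications in a chain connecting 18 propositions:
P1->P2, P2->P3, ..., P17->P18
Steps needed = (number of implications) - 1 = 17 - 1 = 16

16


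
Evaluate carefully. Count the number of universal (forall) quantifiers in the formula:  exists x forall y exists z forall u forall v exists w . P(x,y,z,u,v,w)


Quantifier prefix: exists x forall y exists z forall u forall v exists w
Mark each quantifier type:
  E U E U U E
Universal count = 3, Existential count = 3
Asked for universal (forall) quantifiers: 3

3


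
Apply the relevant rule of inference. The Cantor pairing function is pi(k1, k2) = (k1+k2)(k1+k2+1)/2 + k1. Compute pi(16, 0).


k1 + k2 = 16
(k1+k2)(k1+k2+1)/2 = 16 * 17 / 2 = 136
pi = 136 + 16 = 152

152


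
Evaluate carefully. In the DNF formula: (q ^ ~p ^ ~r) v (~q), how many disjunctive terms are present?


A DNF formula is a disjunction of terms (conjunctions).
Terms are separated by v.
Counting the disjuncts: 2 terms.

2


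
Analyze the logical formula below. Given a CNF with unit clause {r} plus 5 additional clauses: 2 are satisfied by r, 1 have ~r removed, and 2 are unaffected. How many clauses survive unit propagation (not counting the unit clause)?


Satisfied (removed): 2
Shortened (remain): 1
Unchanged (remain): 2
Remaining = 1 + 2 = 3

3


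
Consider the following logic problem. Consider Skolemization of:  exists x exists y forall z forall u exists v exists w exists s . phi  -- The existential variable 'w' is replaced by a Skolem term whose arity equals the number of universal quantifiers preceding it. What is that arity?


Quantifier prefix: exists x exists y forall z forall u exists v exists w exists s
'w' is existentially quantified at position 6.
Universal variables preceding it: z, u
Skolem function arity = 2

2


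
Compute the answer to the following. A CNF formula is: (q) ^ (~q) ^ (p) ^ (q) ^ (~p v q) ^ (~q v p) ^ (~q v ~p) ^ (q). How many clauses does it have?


A CNF formula is a conjunction of clauses.
Clauses are separated by ^.
Counting the conjuncts: 8 clauses.

8


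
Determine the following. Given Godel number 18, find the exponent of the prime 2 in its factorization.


Factorize 18 by dividing by 2 repeatedly.
Division steps: 2 divides 18 exactly 1 time(s).
Exponent of 2 = 1

1


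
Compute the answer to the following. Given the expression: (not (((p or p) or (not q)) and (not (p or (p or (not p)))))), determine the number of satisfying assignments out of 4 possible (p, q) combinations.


Check all 4 assignments:
p=0, q=0: 1
p=0, q=1: 1
p=1, q=0: 1
p=1, q=1: 1
Count of True = 4

4


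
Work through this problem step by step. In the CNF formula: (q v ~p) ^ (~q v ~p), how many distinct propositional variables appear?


Identify each variable that appears in the formula.
Variables found: p, q
Count = 2

2


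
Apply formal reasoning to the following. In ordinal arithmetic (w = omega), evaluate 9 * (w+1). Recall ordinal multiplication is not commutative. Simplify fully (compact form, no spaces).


Compute 9 * (w+1).
Ordinal * is associative and left-distributive over +, but NOT commutative; for finite n>1, n*w = w but w*n stays w*n.
By left-distributivity: 9 * (w+1) = 9*w + 9*1 = w + 9 = w+9.
Result = w+9

w+9


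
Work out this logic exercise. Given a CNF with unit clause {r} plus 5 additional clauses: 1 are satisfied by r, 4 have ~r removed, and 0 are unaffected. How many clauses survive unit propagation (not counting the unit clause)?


Satisfied (removed): 1
Shortened (remain): 4
Unchanged (remain): 0
Remaining = 4 + 0 = 4

4


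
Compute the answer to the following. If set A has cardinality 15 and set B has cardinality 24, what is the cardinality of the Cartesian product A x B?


The Cartesian product A x B contains all ordered pairs (a, b).
|A x B| = |A| * |B| = 15 * 24 = 360

360


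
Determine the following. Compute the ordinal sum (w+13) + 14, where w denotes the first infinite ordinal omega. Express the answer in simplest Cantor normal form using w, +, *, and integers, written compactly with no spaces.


Compute (w+13) + 14.
Ordinal + is associative but NOT commutative; for finite n>0, n + w = w but w + n stays w+n.
By associativity: (w+13) + 14 = w + (13+14) = w+27.
Result = w+27

w+27


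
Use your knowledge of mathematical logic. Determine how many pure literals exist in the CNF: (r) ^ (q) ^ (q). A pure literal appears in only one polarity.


Check each variable for pure literal status:
p: absent (not pure)
q: pure positive
r: pure positive
Pure literal count = 2

2


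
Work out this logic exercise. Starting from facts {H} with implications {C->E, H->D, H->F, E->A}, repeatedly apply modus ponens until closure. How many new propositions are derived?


Initial facts: {H}
Apply modus ponens to closure:
  H and H->D  =>  D
  H and H->F  =>  F
Final known: {D, F, H}
New propositions: {D, F}
Count = 2

2


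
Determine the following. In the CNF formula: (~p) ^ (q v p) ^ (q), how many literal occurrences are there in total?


Counting literals in each clause:
Clause 1: 1 literal(s)
Clause 2: 2 literal(s)
Clause 3: 1 literal(s)
Total = 4

4


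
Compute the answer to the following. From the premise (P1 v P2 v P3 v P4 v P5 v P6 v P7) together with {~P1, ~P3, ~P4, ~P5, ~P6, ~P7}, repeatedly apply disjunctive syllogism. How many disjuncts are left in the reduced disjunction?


Original disjuncts (7): P1, P2, P3, P4, P5, P6, P7
Negated (eliminate): ~P1, ~P3, ~P4, ~P5, ~P6, ~P7
Remaining disjuncts: P2
Count = 7 - 6 = 1

1


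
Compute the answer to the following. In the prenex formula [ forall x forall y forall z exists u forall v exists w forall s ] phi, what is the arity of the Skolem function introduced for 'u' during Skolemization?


Quantifier prefix: forall x forall y forall z exists u forall v exists w forall s
'u' is existentially quantified at position 4.
Universal variables preceding it: x, y, z
Skolem function arity = 3

3


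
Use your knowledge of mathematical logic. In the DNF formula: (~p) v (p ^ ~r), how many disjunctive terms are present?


A DNF formula is a disjunction of terms (conjunctions).
Terms are separated by v.
Counting the disjuncts: 2 terms.

2


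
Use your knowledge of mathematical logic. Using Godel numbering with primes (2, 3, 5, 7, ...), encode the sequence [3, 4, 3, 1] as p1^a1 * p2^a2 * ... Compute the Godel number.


Encode each element as an exponent of the corresponding prime:
  2^3 = 8
  3^4 = 81
  5^3 = 125
  7^1 = 7
Product = 8 * 81 * 125 * 7 = 567000

567000


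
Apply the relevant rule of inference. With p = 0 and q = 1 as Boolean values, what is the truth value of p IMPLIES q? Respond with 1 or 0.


p = 0, q = 1
Operation: p IMPLIES q
Evaluate: 0 IMPLIES 1 = 1

1


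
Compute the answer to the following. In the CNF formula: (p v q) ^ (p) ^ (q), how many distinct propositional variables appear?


Identify each variable that appears in the formula.
Variables found: p, q
Count = 2

2


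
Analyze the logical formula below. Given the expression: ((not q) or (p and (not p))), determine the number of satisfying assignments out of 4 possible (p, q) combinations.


Check all 4 assignments:
p=0, q=0: 1
p=0, q=1: 0
p=1, q=0: 1
p=1, q=1: 0
Count of True = 2

2


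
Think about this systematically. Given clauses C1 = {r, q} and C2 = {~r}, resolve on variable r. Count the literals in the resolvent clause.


Remove r from C1 and ~r from C2.
C1 remainder: {q}
C2 remainder: {}
Union (resolvent): {q}
Resolvent has 1 literal(s).

1


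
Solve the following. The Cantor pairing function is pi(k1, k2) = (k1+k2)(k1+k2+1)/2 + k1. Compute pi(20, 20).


k1 + k2 = 40
(k1+k2)(k1+k2+1)/2 = 40 * 41 / 2 = 820
pi = 820 + 20 = 840

840


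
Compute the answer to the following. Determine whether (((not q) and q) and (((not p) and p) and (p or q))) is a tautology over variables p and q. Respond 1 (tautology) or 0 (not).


Check all 4 assignments:
p=0, q=0: 0
p=0, q=1: 0
p=1, q=0: 0
p=1, q=1: 0
Satisfying count = 0/4.
Tautology iff count = 4: no.

0


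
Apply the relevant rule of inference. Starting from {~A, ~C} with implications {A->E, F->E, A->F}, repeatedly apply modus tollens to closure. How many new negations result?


Initial negated facts: {~A, ~C}
Apply modus tollens to closure:
  (no implication fires)
Final negated: {~A, ~C}
New negations: {(none)}
Count = 0

0


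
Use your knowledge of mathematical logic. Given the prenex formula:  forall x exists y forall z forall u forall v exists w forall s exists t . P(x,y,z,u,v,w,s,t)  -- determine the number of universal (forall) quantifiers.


Quantifier prefix: forall x exists y forall z forall u forall v exists w forall s exists t
Mark each quantifier type:
  U E U U U E U E
Universal count = 5, Existential count = 3
Asked for universal (forall) quantifiers: 5

5


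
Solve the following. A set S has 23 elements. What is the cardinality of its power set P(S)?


The power set of a set with n elements has 2^n elements.
|P(S)| = 2^23 = 8388608

8388608


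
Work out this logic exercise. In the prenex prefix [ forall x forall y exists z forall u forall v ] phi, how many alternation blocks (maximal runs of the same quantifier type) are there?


Quantifier-type sequence: A A E A A  (A=forall, E=exists)
Group into maximal same-type runs:
  Ax2 | Ex1 | Ax2
Number of blocks = 3

3


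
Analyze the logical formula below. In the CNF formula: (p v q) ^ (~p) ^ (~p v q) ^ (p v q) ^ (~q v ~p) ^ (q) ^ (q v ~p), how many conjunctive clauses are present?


A CNF formula is a conjunction of clauses.
Clauses are separated by ^.
Counting the conjuncts: 7 clauses.

7


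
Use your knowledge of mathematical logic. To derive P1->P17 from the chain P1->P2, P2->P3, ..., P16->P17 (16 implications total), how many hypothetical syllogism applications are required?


With 16 implications in a chain connecting 17 propositions:
P1->P2, P2->P3, ..., P16->P17
Steps needed = (number of implications) - 1 = 16 - 1 = 15

15


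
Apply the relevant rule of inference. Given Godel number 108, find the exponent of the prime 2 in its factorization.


Factorize 108 by dividing by 2 repeatedly.
Division steps: 2 divides 108 exactly 2 time(s).
Exponent of 2 = 2

2


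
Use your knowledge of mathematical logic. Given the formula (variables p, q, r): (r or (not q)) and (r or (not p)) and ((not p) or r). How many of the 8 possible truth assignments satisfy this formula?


Evaluate all 8 assignments for p, q, r:
p=0, q=0, r=0: 1
p=0, q=0, r=1: 1
p=0, q=1, r=0: 0
p=0, q=1, r=1: 1
p=1, q=0, r=0: 0
p=1, q=0, r=1: 1
p=1, q=1, r=0: 0
p=1, q=1, r=1: 1
Satisfying count = 5

5


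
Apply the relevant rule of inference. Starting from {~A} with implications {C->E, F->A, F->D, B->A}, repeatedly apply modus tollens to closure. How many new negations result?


Initial negated facts: {~A}
Apply modus tollens to closure:
  ~A and F->A  =>  ~F
  ~A and B->A  =>  ~B
Final negated: {~A, ~B, ~F}
New negations: {~B, ~F}
Count = 2

2


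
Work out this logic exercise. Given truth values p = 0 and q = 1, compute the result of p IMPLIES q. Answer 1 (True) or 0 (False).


p = 0, q = 1
Operation: p IMPLIES q
Evaluate: 0 IMPLIES 1 = 1

1


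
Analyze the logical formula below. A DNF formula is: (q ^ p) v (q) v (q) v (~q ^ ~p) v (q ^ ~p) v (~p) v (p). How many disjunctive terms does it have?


A DNF formula is a disjunction of terms (conjunctions).
Terms are separated by v.
Counting the disjuncts: 7 terms.

7


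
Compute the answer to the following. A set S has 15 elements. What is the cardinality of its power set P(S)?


The power set of a set with n elements has 2^n elements.
|P(S)| = 2^15 = 32768

32768


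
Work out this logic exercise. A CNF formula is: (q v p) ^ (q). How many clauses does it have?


A CNF formula is a conjunction of clauses.
Clauses are separated by ^.
Counting the conjuncts: 2 clauses.

2


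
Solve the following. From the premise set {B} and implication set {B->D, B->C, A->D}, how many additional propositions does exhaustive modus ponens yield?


Initial facts: {B}
Apply modus ponens to closure:
  B and B->D  =>  D
  B and B->C  =>  C
Final known: {B, C, D}
New propositions: {C, D}
Count = 2

2


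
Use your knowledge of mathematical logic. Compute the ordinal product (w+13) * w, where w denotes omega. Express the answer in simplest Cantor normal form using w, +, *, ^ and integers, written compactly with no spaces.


Compute (w+13) * w.
Ordinal * is associative and left-distributive over +, but NOT commutative; for finite n>1, n*w = w but w*n stays w*n.
(w+13) * w = sup{(w+13)*k : k<w} = sup{w*k+13} = w^2 (the +13 tail is absorbed in the limit).
Result = w^2

w^2


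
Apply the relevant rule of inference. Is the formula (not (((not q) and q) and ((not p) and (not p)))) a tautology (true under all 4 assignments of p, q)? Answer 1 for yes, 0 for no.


Check all 4 assignments:
p=0, q=0: 1
p=0, q=1: 1
p=1, q=0: 1
p=1, q=1: 1
Satisfying count = 4/4.
Tautology iff count = 4: yes.

1


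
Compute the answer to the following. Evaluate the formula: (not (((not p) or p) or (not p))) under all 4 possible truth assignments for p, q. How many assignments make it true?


Check all 4 assignments:
p=0, q=0: 0
p=0, q=1: 0
p=1, q=0: 0
p=1, q=1: 0
Count of True = 0

0


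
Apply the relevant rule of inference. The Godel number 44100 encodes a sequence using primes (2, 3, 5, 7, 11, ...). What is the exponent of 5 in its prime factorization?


Factorize 44100 by dividing by 5 repeatedly.
Division steps: 5 divides 44100 exactly 2 time(s).
Exponent of 5 = 2

2


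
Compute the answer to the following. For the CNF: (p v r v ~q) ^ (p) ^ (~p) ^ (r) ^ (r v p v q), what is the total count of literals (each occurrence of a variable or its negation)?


Counting literals in each clause:
Clause 1: 3 literal(s)
Clause 2: 1 literal(s)
Clause 3: 1 literal(s)
Clause 4: 1 literal(s)
Clause 5: 3 literal(s)
Total = 9

9


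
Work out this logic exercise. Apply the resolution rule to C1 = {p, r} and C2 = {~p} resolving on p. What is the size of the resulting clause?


Remove p from C1 and ~p from C2.
C1 remainder: {r}
C2 remainder: {}
Union (resolvent): {r}
Resolvent has 1 literal(s).

1


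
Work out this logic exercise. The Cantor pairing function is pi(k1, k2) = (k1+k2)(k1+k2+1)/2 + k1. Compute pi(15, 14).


k1 + k2 = 29
(k1+k2)(k1+k2+1)/2 = 29 * 30 / 2 = 435
pi = 435 + 15 = 450

450


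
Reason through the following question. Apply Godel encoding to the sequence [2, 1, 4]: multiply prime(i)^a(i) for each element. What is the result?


Encode each element as an exponent of the corresponding prime:
  2^2 = 4
  3^1 = 3
  5^4 = 625
Product = 4 * 3 * 625 = 7500

7500


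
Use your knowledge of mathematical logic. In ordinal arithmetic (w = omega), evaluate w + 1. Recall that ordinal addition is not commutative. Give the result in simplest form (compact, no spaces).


Compute w + 1.
Ordinal + is associative but NOT commutative; for finite n>0, n + w = w but w + n stays w+n.
w + 1 is already in normal form (a successor ordinal beyond w).
Result = w+1

w+1


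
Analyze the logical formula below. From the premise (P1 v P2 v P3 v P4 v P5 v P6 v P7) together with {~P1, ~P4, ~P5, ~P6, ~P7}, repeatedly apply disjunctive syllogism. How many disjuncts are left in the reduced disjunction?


Original disjuncts (7): P1, P2, P3, P4, P5, P6, P7
Negated (eliminate): ~P1, ~P4, ~P5, ~P6, ~P7
Remaining disjuncts: P2, P3
Count = 7 - 5 = 2

2


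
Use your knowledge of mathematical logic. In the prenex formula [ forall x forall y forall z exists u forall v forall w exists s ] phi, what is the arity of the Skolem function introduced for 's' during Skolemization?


Quantifier prefix: forall x forall y forall z exists u forall v forall w exists s
's' is existentially quantified at position 7.
Universal variables preceding it: x, y, z, v, w
Skolem function arity = 5

5


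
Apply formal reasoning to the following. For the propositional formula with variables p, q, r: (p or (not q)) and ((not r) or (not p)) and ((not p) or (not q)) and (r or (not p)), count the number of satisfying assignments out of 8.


Evaluate all 8 assignments for p, q, r:
p=0, q=0, r=0: 1
p=0, q=0, r=1: 1
p=0, q=1, r=0: 0
p=0, q=1, r=1: 0
p=1, q=0, r=0: 0
p=1, q=0, r=1: 0
p=1, q=1, r=0: 0
p=1, q=1, r=1: 0
Satisfying count = 2

2


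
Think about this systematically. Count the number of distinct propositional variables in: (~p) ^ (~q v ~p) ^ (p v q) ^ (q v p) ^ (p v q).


Identify each variable that appears in the formula.
Variables found: p, q
Count = 2

2


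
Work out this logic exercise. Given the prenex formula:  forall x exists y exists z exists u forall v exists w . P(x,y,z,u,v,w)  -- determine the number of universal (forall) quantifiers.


Quantifier prefix: forall x exists y exists z exists u forall v exists w
Mark each quantifier type:
  U E E E U E
Universal count = 2, Existential count = 4
Asked for universal (forall) quantifiers: 2

2


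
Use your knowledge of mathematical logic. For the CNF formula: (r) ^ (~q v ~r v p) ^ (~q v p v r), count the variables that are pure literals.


Check each variable for pure literal status:
p: pure positive
q: pure negative
r: mixed (not pure)
Pure literal count = 2

2


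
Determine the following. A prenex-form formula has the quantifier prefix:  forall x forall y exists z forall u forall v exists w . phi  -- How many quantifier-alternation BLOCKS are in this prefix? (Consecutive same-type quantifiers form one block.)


Quantifier-type sequence: A A E A A E  (A=forall, E=exists)
Group into maximal same-type runs:
  Ax2 | Ex1 | Ax2 | Ex1
Number of blocks = 4

4


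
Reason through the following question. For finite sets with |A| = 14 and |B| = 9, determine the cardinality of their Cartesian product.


The Cartesian product A x B contains all ordered pairs (a, b).
|A x B| = |A| * |B| = 14 * 9 = 126

126


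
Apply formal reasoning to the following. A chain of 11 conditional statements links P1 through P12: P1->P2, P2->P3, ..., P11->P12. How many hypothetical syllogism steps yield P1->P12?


With 11 implications in a chain connecting 12 propositions:
P1->P2, P2->P3, ..., P11->P12
Steps needed = (number of implications) - 1 = 11 - 1 = 10

10


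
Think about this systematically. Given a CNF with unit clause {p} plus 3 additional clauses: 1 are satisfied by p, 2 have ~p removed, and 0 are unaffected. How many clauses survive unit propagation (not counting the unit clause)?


Satisfied (removed): 1
Shortened (remain): 2
Unchanged (remain): 0
Remaining = 2 + 0 = 2

2


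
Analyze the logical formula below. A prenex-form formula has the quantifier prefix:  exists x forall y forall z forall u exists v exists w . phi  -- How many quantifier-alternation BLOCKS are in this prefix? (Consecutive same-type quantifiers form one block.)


Quantifier-type sequence: E A A A E E  (A=forall, E=exists)
Group into maximal same-type runs:
  Ex1 | Ax3 | Ex2
Number of blocks = 3

3


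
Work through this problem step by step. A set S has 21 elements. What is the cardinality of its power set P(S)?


The power set of a set with n elements has 2^n elements.
|P(S)| = 2^21 = 2097152

2097152


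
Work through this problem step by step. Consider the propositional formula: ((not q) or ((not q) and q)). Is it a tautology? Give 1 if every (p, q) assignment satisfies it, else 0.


Check all 4 assignments:
p=0, q=0: 1
p=0, q=1: 0
p=1, q=0: 1
p=1, q=1: 0
Satisfying count = 2/4.
Tautology iff count = 4: no.

0


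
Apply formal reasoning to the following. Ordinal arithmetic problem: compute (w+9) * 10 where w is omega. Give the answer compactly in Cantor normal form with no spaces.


Compute (w+9) * 10.
Ordinal * is associative and left-distributive over +, but NOT commutative; for finite n>1, n*w = w but w*n stays w*n.
(w+9) * 10 = (w+9) repeated 10 times. Each intermediate +9 is absorbed by the following w; only the last survives: w*10+9.
Result = w*10+9

w*10+9


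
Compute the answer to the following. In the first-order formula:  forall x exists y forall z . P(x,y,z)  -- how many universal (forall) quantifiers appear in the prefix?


Quantifier prefix: forall x exists y forall z
Mark each quantifier type:
  U E U
Universal count = 2, Existential count = 1
Asked for universal (forall) quantifiers: 2

2


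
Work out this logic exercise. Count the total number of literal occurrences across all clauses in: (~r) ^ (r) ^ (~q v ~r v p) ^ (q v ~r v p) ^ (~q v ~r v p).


Counting literals in each clause:
Clause 1: 1 literal(s)
Clause 2: 1 literal(s)
Clause 3: 3 literal(s)
Clause 4: 3 literal(s)
Clause 5: 3 literal(s)
Total = 11

11


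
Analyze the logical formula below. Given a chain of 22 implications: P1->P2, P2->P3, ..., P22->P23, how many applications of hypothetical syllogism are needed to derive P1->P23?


With 22 implications in a chain connecting 23 propositions:
P1->P2, P2->P3, ..., P22->P23
Steps needed = (number of implications) - 1 = 22 - 1 = 21

21


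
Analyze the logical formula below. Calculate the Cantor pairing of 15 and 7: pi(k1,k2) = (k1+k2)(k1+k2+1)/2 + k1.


k1 + k2 = 22
(k1+k2)(k1+k2+1)/2 = 22 * 23 / 2 = 253
pi = 253 + 15 = 268

268


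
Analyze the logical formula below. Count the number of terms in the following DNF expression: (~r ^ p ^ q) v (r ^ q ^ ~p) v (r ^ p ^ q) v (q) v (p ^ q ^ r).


A DNF formula is a disjunction of terms (conjunctions).
Terms are separated by v.
Counting the disjuncts: 5 terms.

5


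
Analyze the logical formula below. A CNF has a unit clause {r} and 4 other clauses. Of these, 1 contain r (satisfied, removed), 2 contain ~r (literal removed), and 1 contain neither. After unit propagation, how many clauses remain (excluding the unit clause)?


Satisfied (removed): 1
Shortened (remain): 2
Unchanged (remain): 1
Remaining = 2 + 1 = 3

3


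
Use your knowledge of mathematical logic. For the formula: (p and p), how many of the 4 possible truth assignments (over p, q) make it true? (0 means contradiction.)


Check all 4 assignments:
p=0, q=0: 0
p=0, q=1: 0
p=1, q=0: 1
p=1, q=1: 1
Count of True = 2

2


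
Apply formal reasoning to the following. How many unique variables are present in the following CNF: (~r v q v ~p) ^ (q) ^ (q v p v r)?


Identify each variable that appears in the formula.
Variables found: p, q, r
Count = 3

3


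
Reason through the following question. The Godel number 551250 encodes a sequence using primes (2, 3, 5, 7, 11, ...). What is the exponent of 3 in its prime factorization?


Factorize 551250 by dividing by 3 repeatedly.
Division steps: 3 divides 551250 exactly 2 time(s).
Exponent of 3 = 2

2


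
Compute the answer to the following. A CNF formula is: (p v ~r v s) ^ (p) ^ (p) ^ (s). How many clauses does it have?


A CNF formula is a conjunction of clauses.
Clauses are separated by ^.
Counting the conjuncts: 4 clauses.

4


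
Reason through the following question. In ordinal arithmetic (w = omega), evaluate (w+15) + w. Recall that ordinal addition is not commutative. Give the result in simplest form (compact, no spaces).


Compute (w+15) + w.
Ordinal + is associative but NOT commutative; for finite n>0, n + w = w but w + n stays w+n.
(w+15) + w = w + (15+w) = w + w = w*2 (the finite tail 15 is absorbed by the right w).
Result = w*2

w*2
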